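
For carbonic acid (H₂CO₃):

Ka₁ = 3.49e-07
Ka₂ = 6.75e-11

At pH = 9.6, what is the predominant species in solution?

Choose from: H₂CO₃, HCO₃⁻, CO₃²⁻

pKa₁ = 6.46, pKa₂ = 10.17. For a polyprotic acid the predominant species crosses at each pKa: below pKa_n the protonated form dominates, above it the deprotonated form does. At pH = 9.6, the predominant species is HCO₃⁻.

HCO₃⁻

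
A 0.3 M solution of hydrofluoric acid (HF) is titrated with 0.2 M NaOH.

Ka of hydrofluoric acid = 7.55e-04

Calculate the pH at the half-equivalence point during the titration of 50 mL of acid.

At half-equivalence [HA] = [A⁻], so Henderson-Hasselbalch gives pH = pKa = -log(7.55e-04) = 3.12.

pH = pKa = 3.12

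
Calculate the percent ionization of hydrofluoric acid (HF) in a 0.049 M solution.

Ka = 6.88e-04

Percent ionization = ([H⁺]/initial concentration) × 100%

Using Ka equilibrium: x² + Ka×x - Ka×C = 0. Solving: [H⁺] = 5.4724e-03. Percent = (5.4724e-03/0.049) × 100

Percent ionization = 11.2%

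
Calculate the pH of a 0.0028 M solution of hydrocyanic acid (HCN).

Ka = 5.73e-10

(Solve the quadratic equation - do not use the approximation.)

x² + Ka×x - Ka×C = 0. Using quadratic formula: [H⁺] = 1.2664e-06

pH = 5.90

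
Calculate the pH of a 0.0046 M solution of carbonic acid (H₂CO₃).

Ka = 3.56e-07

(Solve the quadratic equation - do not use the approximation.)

x² + Ka×x - Ka×C = 0. Using quadratic formula: [H⁺] = 4.0290e-05

pH = 4.39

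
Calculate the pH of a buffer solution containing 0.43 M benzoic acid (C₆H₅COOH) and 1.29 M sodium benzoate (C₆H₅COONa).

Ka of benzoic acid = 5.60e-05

pKa = -log(5.60e-05) = 4.25. pH = pKa + log([A⁻]/[HA]) = 4.25 + log(1.29/0.43)

pH = 4.73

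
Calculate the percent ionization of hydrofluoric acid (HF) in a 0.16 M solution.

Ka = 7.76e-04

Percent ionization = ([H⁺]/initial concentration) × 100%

Using Ka equilibrium: x² + Ka×x - Ka×C = 0. Solving: [H⁺] = 1.0761e-02. Percent = (1.0761e-02/0.16) × 100

Percent ionization = 6.73%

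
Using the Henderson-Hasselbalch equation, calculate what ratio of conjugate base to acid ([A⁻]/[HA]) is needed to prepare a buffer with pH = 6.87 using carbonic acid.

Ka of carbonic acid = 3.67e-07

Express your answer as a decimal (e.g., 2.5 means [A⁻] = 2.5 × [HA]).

pKa = -log(3.67e-07) = 6.4353. pH = pKa + log([A⁻]/[HA]), so log([A⁻]/[HA]) = pH − pKa = 6.87 − 6.4353 = 0.4347. [A⁻]/[HA] = 10^(0.4347) = 2.72

[A⁻]/[HA] = 2.72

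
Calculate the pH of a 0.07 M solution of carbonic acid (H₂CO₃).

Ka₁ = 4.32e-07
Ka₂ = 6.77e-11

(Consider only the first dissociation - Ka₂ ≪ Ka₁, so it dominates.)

First dissociation dominates. From Ka₁ = [H⁺][HA⁻]/[H₂A], x² + Ka₁·x − Ka₁·C = 0 with C = 0.07 M and Ka₁ = 4.32e-07. Solving: [H⁺] = (−Ka₁ + √(Ka₁² + 4·Ka₁·C)) / 2 = 1.7368e-04 M. pH = -log(1.7368e-04) = 3.76.

pH = 3.76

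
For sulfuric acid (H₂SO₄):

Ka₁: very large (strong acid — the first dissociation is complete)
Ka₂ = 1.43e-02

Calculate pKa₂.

pKa₂ = -log(Ka₂) = -log(1.43e-02) = 1.84.

pK_{a2} = 1.84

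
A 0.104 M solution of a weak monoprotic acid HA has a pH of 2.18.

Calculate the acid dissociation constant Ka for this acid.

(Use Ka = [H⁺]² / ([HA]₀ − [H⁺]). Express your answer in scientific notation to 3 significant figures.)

[H⁺] = 10^(−pH) = 10^(−2.18) = 6.607e-03 M. For HA ⇌ H⁺ + A⁻, Ka = [H⁺][A⁻]/[HA] = [H⁺]² / ([HA]₀ − [H⁺]) = (6.607e-03)² / (0.104 − 6.607e-03) = 4.48e-04.

K_a = 4.48e-04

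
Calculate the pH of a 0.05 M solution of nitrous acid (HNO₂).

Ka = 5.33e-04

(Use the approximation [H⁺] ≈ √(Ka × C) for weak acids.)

[H⁺] = √(Ka × C) = √(5.33e-04 × 0.05) = 5.1624e-03. pH = -log(5.1624e-03)

pH = 2.29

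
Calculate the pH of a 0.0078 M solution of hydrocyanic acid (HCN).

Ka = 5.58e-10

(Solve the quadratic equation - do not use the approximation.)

x² + Ka×x - Ka×C = 0. Using quadratic formula: [H⁺] = 2.0860e-06

pH = 5.68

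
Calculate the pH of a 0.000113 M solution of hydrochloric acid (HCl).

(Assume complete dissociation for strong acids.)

[H⁺] = 0.000113 M for strong acid. pH = -log[H⁺] = -log(0.000113)

pH = 3.95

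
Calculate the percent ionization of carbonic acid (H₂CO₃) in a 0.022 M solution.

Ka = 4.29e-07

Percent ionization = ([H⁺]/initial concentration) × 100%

Using Ka equilibrium: x² + Ka×x - Ka×C = 0. Solving: [H⁺] = 9.6935e-05. Percent = (9.6935e-05/0.022) × 100

Percent ionization = 0.441%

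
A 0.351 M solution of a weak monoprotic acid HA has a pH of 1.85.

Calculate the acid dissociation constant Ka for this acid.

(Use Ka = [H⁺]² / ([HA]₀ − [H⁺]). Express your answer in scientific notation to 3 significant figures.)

[H⁺] = 10^(−pH) = 10^(−1.85) = 1.413e-02 M. For HA ⇌ H⁺ + A⁻, Ka = [H⁺][A⁻]/[HA] = [H⁺]² / ([HA]₀ − [H⁺]) = (1.413e-02)² / (0.351 − 1.413e-02) = 5.92e-04.

K_a = 5.92e-04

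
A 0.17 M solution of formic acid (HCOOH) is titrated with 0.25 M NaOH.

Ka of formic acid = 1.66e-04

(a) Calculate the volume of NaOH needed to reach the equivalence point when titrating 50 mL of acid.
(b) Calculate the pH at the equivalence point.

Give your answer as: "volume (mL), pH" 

moles acid = 0.17 × 50/1000 = 0.0085 mol; V_base = moles/0.25 × 1000 = 34.0 mL. At equivalence only the conjugate base is present: [A⁻] = 0.0085/0.084 = 1.0119e-01 M. Kb = Kw/Ka = 6.02e-11; [OH⁻] = √(Kb × [A⁻]) = 2.4690e-06; pOH = 5.61; pH = 14 - pOH = 8.39.

V = 34.0 mL, pH = 8.39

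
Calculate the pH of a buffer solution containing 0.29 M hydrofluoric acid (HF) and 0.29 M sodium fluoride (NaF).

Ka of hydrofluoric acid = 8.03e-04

pKa = -log(8.03e-04) = 3.10. pH = pKa + log([A⁻]/[HA]) = 3.10 + log(0.29/0.29)

pH = 3.10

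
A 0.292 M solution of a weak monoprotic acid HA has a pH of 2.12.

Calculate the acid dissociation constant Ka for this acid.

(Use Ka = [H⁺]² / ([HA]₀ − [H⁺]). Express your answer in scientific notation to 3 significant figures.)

[H⁺] = 10^(−pH) = 10^(−2.12) = 7.586e-03 M. For HA ⇌ H⁺ + A⁻, Ka = [H⁺][A⁻]/[HA] = [H⁺]² / ([HA]₀ − [H⁺]) = (7.586e-03)² / (0.292 − 7.586e-03) = 2.02e-04.

K_a = 2.02e-04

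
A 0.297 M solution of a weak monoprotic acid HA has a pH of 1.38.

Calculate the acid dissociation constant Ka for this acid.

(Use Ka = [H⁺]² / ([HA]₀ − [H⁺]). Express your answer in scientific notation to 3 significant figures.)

[H⁺] = 10^(−pH) = 10^(−1.38) = 4.169e-02 M. For HA ⇌ H⁺ + A⁻, Ka = [H⁺][A⁻]/[HA] = [H⁺]² / ([HA]₀ − [H⁺]) = (4.169e-02)² / (0.297 − 4.169e-02) = 6.81e-03.

K_a = 6.81e-03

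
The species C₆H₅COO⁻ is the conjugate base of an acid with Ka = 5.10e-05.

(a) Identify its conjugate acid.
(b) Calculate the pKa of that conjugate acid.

(a) The conjugate acid is formed by adding one H⁺ to C₆H₅COO⁻, giving C₆H₅COOH. (b) pKa = -log(Ka) = -log(5.10e-05) = 4.29.

Conjugate acid: C₆H₅COOH; pK_a = 4.29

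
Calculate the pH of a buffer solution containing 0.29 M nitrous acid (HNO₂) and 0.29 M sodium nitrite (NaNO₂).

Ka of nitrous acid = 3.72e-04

pKa = -log(3.72e-04) = 3.43. pH = pKa + log([A⁻]/[HA]) = 3.43 + log(0.29/0.29)

pH = 3.43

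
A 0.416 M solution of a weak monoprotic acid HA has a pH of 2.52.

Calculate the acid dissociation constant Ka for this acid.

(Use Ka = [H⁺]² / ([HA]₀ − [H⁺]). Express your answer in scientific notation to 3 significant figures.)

[H⁺] = 10^(−pH) = 10^(−2.52) = 3.020e-03 M. For HA ⇌ H⁺ + A⁻, Ka = [H⁺][A⁻]/[HA] = [H⁺]² / ([HA]₀ − [H⁺]) = (3.020e-03)² / (0.416 − 3.020e-03) = 2.21e-05.

K_a = 2.21e-05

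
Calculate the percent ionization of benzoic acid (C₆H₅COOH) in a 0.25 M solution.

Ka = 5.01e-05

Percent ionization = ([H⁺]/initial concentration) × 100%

Using Ka equilibrium: x² + Ka×x - Ka×C = 0. Solving: [H⁺] = 3.5141e-03. Percent = (3.5141e-03/0.25) × 100

Percent ionization = 1.41%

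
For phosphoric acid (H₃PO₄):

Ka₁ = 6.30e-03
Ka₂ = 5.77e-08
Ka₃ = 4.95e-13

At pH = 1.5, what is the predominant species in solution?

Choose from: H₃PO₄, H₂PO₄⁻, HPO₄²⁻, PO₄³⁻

pKa₁ = 2.20, pKa₂ = 7.24, pKa₃ = 12.31. For a polyprotic acid the predominant species crosses at each pKa: below pKa_n the protonated form dominates, above it the deprotonated form does. At pH = 1.5, the predominant species is H₃PO₄.

H₃PO₄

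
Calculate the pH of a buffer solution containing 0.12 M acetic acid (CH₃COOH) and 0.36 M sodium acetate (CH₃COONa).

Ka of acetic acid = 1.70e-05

pKa = -log(1.70e-05) = 4.77. pH = pKa + log([A⁻]/[HA]) = 4.77 + log(0.36/0.12)

pH = 5.25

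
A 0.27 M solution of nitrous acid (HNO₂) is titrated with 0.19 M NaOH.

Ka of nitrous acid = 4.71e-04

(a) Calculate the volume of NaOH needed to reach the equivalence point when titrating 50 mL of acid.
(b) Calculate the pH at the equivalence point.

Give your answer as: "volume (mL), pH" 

moles acid = 0.27 × 50/1000 = 0.0135 mol; V_base = moles/0.19 × 1000 = 71.1 mL. At equivalence only the conjugate base is present: [A⁻] = 0.0135/0.121 = 1.1152e-01 M. Kb = Kw/Ka = 2.12e-11; [OH⁻] = √(Kb × [A⁻]) = 1.5388e-06; pOH = 5.81; pH = 14 - pOH = 8.19.

V = 71.1 mL, pH = 8.19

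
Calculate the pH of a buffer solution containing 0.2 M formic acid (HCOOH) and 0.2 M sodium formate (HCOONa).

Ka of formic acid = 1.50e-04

pKa = -log(1.50e-04) = 3.82. pH = pKa + log([A⁻]/[HA]) = 3.82 + log(0.2/0.2)

pH = 3.82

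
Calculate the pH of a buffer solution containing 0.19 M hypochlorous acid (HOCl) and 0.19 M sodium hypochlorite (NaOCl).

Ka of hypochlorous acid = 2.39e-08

pKa = -log(2.39e-08) = 7.62. pH = pKa + log([A⁻]/[HA]) = 7.62 + log(0.19/0.19)

pH = 7.62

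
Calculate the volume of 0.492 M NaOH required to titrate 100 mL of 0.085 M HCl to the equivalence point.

At equivalence: moles acid = moles base. moles HCl = 0.085 × 100/1000 = 0.0085 mol. V_base = moles / 0.492 × 1000 = 17.3 mL.

V_{base} = 17.3 mL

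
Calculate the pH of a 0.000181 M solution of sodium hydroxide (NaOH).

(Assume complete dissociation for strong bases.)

[OH⁻] = 0.000181 M for strong base. pOH = -log[OH⁻] = 3.74, pH = 14 - pOH

pH = 10.26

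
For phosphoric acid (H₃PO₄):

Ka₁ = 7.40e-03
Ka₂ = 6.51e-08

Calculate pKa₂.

pKa₂ = -log(Ka₂) = -log(6.51e-08) = 7.19.

pK_{a2} = 7.19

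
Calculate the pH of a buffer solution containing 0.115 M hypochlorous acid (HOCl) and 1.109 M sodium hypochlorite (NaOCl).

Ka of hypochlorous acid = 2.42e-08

pKa = -log(2.42e-08) = 7.62. pH = pKa + log([A⁻]/[HA]) = 7.62 + log(1.109/0.115)

pH = 8.60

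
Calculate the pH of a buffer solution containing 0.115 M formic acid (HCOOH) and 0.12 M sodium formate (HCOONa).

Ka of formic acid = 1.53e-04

pKa = -log(1.53e-04) = 3.82. pH = pKa + log([A⁻]/[HA]) = 3.82 + log(0.12/0.115)

pH = 3.83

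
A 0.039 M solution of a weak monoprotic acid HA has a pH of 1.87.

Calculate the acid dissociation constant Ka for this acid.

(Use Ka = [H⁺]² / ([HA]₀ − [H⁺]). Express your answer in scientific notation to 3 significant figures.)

[H⁺] = 10^(−pH) = 10^(−1.87) = 1.349e-02 M. For HA ⇌ H⁺ + A⁻, Ka = [H⁺][A⁻]/[HA] = [H⁺]² / ([HA]₀ − [H⁺]) = (1.349e-02)² / (0.039 − 1.349e-02) = 7.13e-03.

K_a = 7.13e-03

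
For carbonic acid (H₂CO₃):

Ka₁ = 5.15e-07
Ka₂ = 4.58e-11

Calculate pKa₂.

pKa₂ = -log(Ka₂) = -log(4.58e-11) = 10.34.

pK_{a2} = 10.34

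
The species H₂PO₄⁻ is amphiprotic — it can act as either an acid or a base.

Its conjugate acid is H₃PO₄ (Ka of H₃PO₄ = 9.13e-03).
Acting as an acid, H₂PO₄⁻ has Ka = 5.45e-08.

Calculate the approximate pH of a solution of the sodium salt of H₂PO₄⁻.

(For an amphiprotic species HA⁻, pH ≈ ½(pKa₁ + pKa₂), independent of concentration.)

pKa₁ = -log(9.13e-03) = 2.04; pKa₂ = -log(5.45e-08) = 7.26. For an amphiprotic species, pH ≈ ½(pKa₁ + pKa₂) = ½(2.04 + 7.26) = 4.65.

pH = 4.65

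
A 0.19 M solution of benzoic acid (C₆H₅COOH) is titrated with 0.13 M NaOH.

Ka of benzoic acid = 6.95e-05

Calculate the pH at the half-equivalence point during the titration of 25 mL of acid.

At half-equivalence [HA] = [A⁻], so Henderson-Hasselbalch gives pH = pKa = -log(6.95e-05) = 4.16.

pH = pKa = 4.16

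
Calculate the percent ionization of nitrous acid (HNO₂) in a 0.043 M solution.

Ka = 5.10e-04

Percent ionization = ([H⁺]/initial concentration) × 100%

Using Ka equilibrium: x² + Ka×x - Ka×C = 0. Solving: [H⁺] = 4.4349e-03. Percent = (4.4349e-03/0.043) × 100

Percent ionization = 10.3%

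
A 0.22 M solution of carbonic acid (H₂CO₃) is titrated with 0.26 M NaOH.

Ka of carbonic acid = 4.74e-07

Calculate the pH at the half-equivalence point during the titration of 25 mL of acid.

At half-equivalence [HA] = [A⁻], so Henderson-Hasselbalch gives pH = pKa = -log(4.74e-07) = 6.32.

pH = pKa = 6.32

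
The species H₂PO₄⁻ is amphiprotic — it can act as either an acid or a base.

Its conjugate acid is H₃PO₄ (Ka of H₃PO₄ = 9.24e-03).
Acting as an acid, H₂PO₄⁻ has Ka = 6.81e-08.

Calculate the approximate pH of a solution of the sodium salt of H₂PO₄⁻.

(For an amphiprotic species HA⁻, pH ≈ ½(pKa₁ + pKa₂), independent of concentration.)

pKa₁ = -log(9.24e-03) = 2.03; pKa₂ = -log(6.81e-08) = 7.17. For an amphiprotic species, pH ≈ ½(pKa₁ + pKa₂) = ½(2.03 + 7.17) = 4.60.

pH = 4.60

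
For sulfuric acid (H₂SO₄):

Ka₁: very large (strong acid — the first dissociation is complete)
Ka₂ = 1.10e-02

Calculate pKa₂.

pKa₂ = -log(Ka₂) = -log(1.10e-02) = 1.96.

pK_{a2} = 1.96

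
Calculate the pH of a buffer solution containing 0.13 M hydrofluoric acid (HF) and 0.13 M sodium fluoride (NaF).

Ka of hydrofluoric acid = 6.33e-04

pKa = -log(6.33e-04) = 3.20. pH = pKa + log([A⁻]/[HA]) = 3.20 + log(0.13/0.13)

pH = 3.20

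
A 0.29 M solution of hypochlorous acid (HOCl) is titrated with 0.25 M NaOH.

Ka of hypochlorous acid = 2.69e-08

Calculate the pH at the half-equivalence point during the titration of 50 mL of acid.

At half-equivalence [HA] = [A⁻], so Henderson-Hasselbalch gives pH = pKa = -log(2.69e-08) = 7.57.

pH = pKa = 7.57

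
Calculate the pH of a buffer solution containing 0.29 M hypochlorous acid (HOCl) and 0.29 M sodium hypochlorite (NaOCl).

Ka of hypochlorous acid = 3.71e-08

pKa = -log(3.71e-08) = 7.43. pH = pKa + log([A⁻]/[HA]) = 7.43 + log(0.29/0.29)

pH = 7.43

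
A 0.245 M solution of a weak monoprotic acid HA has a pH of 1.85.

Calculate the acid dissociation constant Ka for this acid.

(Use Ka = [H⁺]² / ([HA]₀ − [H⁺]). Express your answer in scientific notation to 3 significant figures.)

[H⁺] = 10^(−pH) = 10^(−1.85) = 1.413e-02 M. For HA ⇌ H⁺ + A⁻, Ka = [H⁺][A⁻]/[HA] = [H⁺]² / ([HA]₀ − [H⁺]) = (1.413e-02)² / (0.245 − 1.413e-02) = 8.64e-04.

K_a = 8.64e-04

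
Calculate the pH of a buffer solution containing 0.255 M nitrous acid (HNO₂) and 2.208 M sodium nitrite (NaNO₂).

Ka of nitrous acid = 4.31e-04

pKa = -log(4.31e-04) = 3.37. pH = pKa + log([A⁻]/[HA]) = 3.37 + log(2.208/0.255)

pH = 4.30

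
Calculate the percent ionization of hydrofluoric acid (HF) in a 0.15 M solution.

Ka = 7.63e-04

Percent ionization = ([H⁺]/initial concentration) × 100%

Using Ka equilibrium: x² + Ka×x - Ka×C = 0. Solving: [H⁺] = 1.0323e-02. Percent = (1.0323e-02/0.15) × 100

Percent ionization = 6.88%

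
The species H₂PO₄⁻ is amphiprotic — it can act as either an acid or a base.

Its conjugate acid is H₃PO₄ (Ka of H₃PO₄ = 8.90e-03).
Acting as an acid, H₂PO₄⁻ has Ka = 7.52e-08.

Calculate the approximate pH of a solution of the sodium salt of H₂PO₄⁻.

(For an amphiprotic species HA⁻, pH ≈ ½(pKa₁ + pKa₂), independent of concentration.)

pKa₁ = -log(8.90e-03) = 2.05; pKa₂ = -log(7.52e-08) = 7.12. For an amphiprotic species, pH ≈ ½(pKa₁ + pKa₂) = ½(2.05 + 7.12) = 4.59.

pH = 4.59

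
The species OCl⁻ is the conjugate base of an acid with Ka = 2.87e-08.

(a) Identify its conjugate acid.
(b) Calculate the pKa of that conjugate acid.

(a) The conjugate acid is formed by adding one H⁺ to OCl⁻, giving HOCl. (b) pKa = -log(Ka) = -log(2.87e-08) = 7.54.

Conjugate acid: HOCl; pK_a = 7.54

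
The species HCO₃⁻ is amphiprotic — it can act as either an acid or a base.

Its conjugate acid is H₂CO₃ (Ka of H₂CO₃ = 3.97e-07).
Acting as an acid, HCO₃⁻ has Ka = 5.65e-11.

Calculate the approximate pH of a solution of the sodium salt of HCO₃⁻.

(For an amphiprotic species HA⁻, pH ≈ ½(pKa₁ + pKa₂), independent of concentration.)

pKa₁ = -log(3.97e-07) = 6.40; pKa₂ = -log(5.65e-11) = 10.25. For an amphiprotic species, pH ≈ ½(pKa₁ + pKa₂) = ½(6.40 + 10.25) = 8.32.

pH = 8.32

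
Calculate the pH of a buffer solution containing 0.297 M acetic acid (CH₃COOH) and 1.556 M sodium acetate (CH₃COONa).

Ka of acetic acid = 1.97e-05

pKa = -log(1.97e-05) = 4.71. pH = pKa + log([A⁻]/[HA]) = 4.71 + log(1.556/0.297)

pH = 5.42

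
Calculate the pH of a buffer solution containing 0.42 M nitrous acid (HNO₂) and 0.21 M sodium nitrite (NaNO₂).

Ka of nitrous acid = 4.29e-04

pKa = -log(4.29e-04) = 3.37. pH = pKa + log([A⁻]/[HA]) = 3.37 + log(0.21/0.42)

pH = 3.07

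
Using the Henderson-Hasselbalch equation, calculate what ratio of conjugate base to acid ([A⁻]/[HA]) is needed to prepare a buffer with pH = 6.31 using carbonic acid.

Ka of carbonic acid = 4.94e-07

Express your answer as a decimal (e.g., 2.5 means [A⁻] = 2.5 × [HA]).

pKa = -log(4.94e-07) = 6.3063. pH = pKa + log([A⁻]/[HA]), so log([A⁻]/[HA]) = pH − pKa = 6.31 − 6.3063 = 0.0037. [A⁻]/[HA] = 10^(0.0037) = 1.01

[A⁻]/[HA] = 1.01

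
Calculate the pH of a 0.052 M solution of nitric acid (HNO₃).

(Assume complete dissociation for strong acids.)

[H⁺] = 0.052 M for strong acid. pH = -log[H⁺] = -log(0.052)

pH = 1.28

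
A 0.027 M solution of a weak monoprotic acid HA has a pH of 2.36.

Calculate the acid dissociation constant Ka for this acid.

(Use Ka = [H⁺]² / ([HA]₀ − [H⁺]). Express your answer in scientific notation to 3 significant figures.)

[H⁺] = 10^(−pH) = 10^(−2.36) = 4.365e-03 M. For HA ⇌ H⁺ + A⁻, Ka = [H⁺][A⁻]/[HA] = [H⁺]² / ([HA]₀ − [H⁺]) = (4.365e-03)² / (0.027 − 4.365e-03) = 8.42e-04.

K_a = 8.42e-04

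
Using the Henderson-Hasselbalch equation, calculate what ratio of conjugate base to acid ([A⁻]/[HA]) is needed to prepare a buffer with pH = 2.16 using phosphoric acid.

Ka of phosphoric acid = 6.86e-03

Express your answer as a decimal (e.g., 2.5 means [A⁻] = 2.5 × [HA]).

pKa = -log(6.86e-03) = 2.1637. pH = pKa + log([A⁻]/[HA]), so log([A⁻]/[HA]) = pH − pKa = 2.16 − 2.1637 = -0.0037. [A⁻]/[HA] = 10^(-0.0037) = 0.992

[A⁻]/[HA] = 0.992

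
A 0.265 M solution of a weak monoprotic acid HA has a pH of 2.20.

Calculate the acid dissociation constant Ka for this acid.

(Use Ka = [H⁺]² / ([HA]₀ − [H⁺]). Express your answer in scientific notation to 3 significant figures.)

[H⁺] = 10^(−pH) = 10^(−2.20) = 6.310e-03 M. For HA ⇌ H⁺ + A⁻, Ka = [H⁺][A⁻]/[HA] = [H⁺]² / ([HA]₀ − [H⁺]) = (6.310e-03)² / (0.265 − 6.310e-03) = 1.54e-04.

K_a = 1.54e-04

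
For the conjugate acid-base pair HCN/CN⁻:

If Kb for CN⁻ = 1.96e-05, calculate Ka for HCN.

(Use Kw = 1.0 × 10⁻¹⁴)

For a conjugate pair Ka × Kb = Kw, so Ka = Kw/Kb = 1.0 × 10⁻¹⁴ / 1.96e-05 = 5.10e-10.

K_a = 5.10e-10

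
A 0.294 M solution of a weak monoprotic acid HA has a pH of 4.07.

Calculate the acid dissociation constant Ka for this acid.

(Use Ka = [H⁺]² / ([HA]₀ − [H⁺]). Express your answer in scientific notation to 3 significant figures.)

[H⁺] = 10^(−pH) = 10^(−4.07) = 8.511e-05 M. For HA ⇌ H⁺ + A⁻, Ka = [H⁺][A⁻]/[HA] = [H⁺]² / ([HA]₀ − [H⁺]) = (8.511e-05)² / (0.294 − 8.511e-05) = 2.46e-08.

K_a = 2.46e-08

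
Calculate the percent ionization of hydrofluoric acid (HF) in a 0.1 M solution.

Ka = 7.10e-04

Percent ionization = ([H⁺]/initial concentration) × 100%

Using Ka equilibrium: x² + Ka×x - Ka×C = 0. Solving: [H⁺] = 8.0786e-03. Percent = (8.0786e-03/0.1) × 100

Percent ionization = 8.08%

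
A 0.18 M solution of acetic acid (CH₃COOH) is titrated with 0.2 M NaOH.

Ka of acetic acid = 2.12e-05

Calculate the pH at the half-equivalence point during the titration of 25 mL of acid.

At half-equivalence [HA] = [A⁻], so Henderson-Hasselbalch gives pH = pKa = -log(2.12e-05) = 4.67.

pH = pKa = 4.67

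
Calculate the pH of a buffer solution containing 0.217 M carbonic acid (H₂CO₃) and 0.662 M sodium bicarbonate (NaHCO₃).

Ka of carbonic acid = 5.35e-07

pKa = -log(5.35e-07) = 6.27. pH = pKa + log([A⁻]/[HA]) = 6.27 + log(0.662/0.217)

pH = 6.76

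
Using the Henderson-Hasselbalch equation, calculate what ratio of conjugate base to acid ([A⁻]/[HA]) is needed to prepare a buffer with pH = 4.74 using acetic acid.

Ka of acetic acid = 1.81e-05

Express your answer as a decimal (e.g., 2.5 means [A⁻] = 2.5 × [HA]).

pKa = -log(1.81e-05) = 4.7423. pH = pKa + log([A⁻]/[HA]), so log([A⁻]/[HA]) = pH − pKa = 4.74 − 4.7423 = -0.0023. [A⁻]/[HA] = 10^(-0.0023) = 0.995

[A⁻]/[HA] = 0.995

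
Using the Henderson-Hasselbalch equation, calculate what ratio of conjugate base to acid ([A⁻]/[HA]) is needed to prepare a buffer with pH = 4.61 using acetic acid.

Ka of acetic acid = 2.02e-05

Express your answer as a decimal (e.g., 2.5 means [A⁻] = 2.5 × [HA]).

pKa = -log(2.02e-05) = 4.6946. pH = pKa + log([A⁻]/[HA]), so log([A⁻]/[HA]) = pH − pKa = 4.61 − 4.6946 = -0.0846. [A⁻]/[HA] = 10^(-0.0846) = 0.823

[A⁻]/[HA] = 0.823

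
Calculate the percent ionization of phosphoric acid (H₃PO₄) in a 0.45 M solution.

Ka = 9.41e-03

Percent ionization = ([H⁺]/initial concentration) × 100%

Using Ka equilibrium: x² + Ka×x - Ka×C = 0. Solving: [H⁺] = 6.0538e-02. Percent = (6.0538e-02/0.45) × 100

Percent ionization = 13.5%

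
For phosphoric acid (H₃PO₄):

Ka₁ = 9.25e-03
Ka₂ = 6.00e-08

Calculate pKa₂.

pKa₂ = -log(Ka₂) = -log(6.00e-08) = 7.22.

pK_{a2} = 7.22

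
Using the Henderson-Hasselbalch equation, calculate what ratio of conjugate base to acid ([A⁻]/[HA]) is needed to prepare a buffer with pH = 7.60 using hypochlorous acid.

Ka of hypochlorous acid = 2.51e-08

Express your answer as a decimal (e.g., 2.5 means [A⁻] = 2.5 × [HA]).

pKa = -log(2.51e-08) = 7.6003. pH = pKa + log([A⁻]/[HA]), so log([A⁻]/[HA]) = pH − pKa = 7.60 − 7.6003 = -0.0003. [A⁻]/[HA] = 10^(-0.0003) = 0.999

[A⁻]/[HA] = 0.999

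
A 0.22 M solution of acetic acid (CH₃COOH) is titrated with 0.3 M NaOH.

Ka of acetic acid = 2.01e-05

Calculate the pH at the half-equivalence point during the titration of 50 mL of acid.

At half-equivalence [HA] = [A⁻], so Henderson-Hasselbalch gives pH = pKa = -log(2.01e-05) = 4.70.

pH = pKa = 4.70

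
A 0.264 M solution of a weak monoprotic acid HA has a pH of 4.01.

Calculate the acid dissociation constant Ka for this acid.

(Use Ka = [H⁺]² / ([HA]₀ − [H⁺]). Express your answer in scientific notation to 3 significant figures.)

[H⁺] = 10^(−pH) = 10^(−4.01) = 9.772e-05 M. For HA ⇌ H⁺ + A⁻, Ka = [H⁺][A⁻]/[HA] = [H⁺]² / ([HA]₀ − [H⁺]) = (9.772e-05)² / (0.264 − 9.772e-05) = 3.62e-08.

K_a = 3.62e-08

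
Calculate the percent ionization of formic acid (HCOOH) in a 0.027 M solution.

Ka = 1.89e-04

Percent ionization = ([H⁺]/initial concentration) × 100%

Using Ka equilibrium: x² + Ka×x - Ka×C = 0. Solving: [H⁺] = 2.1665e-03. Percent = (2.1665e-03/0.027) × 100

Percent ionization = 8.02%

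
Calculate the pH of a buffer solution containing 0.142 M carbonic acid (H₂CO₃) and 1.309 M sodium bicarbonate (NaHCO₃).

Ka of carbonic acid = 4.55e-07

pKa = -log(4.55e-07) = 6.34. pH = pKa + log([A⁻]/[HA]) = 6.34 + log(1.309/0.142)

pH = 7.31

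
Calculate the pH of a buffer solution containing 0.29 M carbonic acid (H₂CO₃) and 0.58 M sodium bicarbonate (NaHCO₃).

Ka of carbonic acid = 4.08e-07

pKa = -log(4.08e-07) = 6.39. pH = pKa + log([A⁻]/[HA]) = 6.39 + log(0.58/0.29)

pH = 6.69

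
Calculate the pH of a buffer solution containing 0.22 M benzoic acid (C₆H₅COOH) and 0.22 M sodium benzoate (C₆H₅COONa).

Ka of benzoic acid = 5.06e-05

pKa = -log(5.06e-05) = 4.30. pH = pKa + log([A⁻]/[HA]) = 4.30 + log(0.22/0.22)

pH = 4.30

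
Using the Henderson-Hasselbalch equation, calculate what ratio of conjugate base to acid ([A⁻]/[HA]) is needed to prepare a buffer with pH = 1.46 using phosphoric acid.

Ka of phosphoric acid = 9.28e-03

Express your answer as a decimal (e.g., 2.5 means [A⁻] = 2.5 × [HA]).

pKa = -log(9.28e-03) = 2.0325. pH = pKa + log([A⁻]/[HA]), so log([A⁻]/[HA]) = pH − pKa = 1.46 − 2.0325 = -0.5725. [A⁻]/[HA] = 10^(-0.5725) = 0.268

[A⁻]/[HA] = 0.268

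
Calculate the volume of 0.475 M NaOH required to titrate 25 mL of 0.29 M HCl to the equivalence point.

At equivalence: moles acid = moles base. moles HCl = 0.29 × 25/1000 = 0.00725 mol. V_base = moles / 0.475 × 1000 = 15.3 mL.

V_{base} = 15.3 mL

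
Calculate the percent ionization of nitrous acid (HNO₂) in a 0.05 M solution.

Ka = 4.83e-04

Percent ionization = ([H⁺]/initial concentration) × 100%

Using Ka equilibrium: x² + Ka×x - Ka×C = 0. Solving: [H⁺] = 4.6787e-03. Percent = (4.6787e-03/0.05) × 100

Percent ionization = 9.36%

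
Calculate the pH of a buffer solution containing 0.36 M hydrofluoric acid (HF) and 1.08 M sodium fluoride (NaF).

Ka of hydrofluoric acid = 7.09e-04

pKa = -log(7.09e-04) = 3.15. pH = pKa + log([A⁻]/[HA]) = 3.15 + log(1.08/0.36)

pH = 3.63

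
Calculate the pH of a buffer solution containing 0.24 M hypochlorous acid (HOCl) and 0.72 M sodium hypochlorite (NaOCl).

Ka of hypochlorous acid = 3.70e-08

pKa = -log(3.70e-08) = 7.43. pH = pKa + log([A⁻]/[HA]) = 7.43 + log(0.72/0.24)

pH = 7.91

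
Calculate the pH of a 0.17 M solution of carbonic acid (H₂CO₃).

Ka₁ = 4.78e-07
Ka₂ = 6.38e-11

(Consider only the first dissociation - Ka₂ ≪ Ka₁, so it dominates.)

First dissociation dominates. From Ka₁ = [H⁺][HA⁻]/[H₂A], x² + Ka₁·x − Ka₁·C = 0 with C = 0.17 M and Ka₁ = 4.78e-07. Solving: [H⁺] = (−Ka₁ + √(Ka₁² + 4·Ka₁·C)) / 2 = 2.8482e-04 M. pH = -log(2.8482e-04) = 3.55.

pH = 3.55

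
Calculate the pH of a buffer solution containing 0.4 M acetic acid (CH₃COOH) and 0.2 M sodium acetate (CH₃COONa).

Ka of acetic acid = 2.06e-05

pKa = -log(2.06e-05) = 4.69. pH = pKa + log([A⁻]/[HA]) = 4.69 + log(0.2/0.4)

pH = 4.39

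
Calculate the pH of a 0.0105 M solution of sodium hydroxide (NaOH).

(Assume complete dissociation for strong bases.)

[OH⁻] = 0.0105 M for strong base. pOH = -log[OH⁻] = 1.98, pH = 14 - pOH

pH = 12.02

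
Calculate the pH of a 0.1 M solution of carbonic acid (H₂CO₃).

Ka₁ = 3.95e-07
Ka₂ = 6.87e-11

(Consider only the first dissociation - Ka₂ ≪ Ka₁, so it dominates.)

First dissociation dominates. From Ka₁ = [H⁺][HA⁻]/[H₂A], x² + Ka₁·x − Ka₁·C = 0 with C = 0.1 M and Ka₁ = 3.95e-07. Solving: [H⁺] = (−Ka₁ + √(Ka₁² + 4·Ka₁·C)) / 2 = 1.9855e-04 M. pH = -log(1.9855e-04) = 3.70.

pH = 3.70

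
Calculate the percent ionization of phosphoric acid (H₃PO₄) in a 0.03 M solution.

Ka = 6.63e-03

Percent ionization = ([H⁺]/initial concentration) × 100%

Using Ka equilibrium: x² + Ka×x - Ka×C = 0. Solving: [H⁺] = 1.1173e-02. Percent = (1.1173e-02/0.03) × 100

Percent ionization = 37.2%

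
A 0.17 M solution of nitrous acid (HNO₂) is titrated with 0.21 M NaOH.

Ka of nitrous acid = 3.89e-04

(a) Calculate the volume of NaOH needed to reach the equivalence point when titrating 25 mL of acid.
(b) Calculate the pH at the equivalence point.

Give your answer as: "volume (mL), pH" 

moles acid = 0.17 × 25/1000 = 0.00425 mol; V_base = moles/0.21 × 1000 = 20.2 mL. At equivalence only the conjugate base is present: [A⁻] = 0.00425/0.045 = 9.3947e-02 M. Kb = Kw/Ka = 2.57e-11; [OH⁻] = √(Kb × [A⁻]) = 1.5541e-06; pOH = 5.81; pH = 14 - pOH = 8.19.

V = 20.2 mL, pH = 8.19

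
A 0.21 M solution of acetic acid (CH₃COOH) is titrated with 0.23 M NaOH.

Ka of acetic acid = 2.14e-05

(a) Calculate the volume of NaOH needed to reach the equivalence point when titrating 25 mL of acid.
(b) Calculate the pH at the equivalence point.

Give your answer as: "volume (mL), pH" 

moles acid = 0.21 × 25/1000 = 0.00525 mol; V_base = moles/0.23 × 1000 = 22.8 mL. At equivalence only the conjugate base is present: [A⁻] = 0.00525/0.048 = 1.0977e-01 M. Kb = Kw/Ka = 4.67e-10; [OH⁻] = √(Kb × [A⁻]) = 7.1621e-06; pOH = 5.14; pH = 14 - pOH = 8.86.

V = 22.8 mL, pH = 8.86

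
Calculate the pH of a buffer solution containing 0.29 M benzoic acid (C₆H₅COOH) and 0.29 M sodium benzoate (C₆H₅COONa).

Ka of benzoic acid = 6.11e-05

pKa = -log(6.11e-05) = 4.21. pH = pKa + log([A⁻]/[HA]) = 4.21 + log(0.29/0.29)

pH = 4.21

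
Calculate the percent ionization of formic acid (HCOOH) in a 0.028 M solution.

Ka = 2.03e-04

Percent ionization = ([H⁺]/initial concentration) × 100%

Using Ka equilibrium: x² + Ka×x - Ka×C = 0. Solving: [H⁺] = 2.2848e-03. Percent = (2.2848e-03/0.028) × 100

Percent ionization = 8.16%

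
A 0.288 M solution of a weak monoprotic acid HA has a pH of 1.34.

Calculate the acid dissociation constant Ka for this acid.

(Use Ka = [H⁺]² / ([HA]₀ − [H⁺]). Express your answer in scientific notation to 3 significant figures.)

[H⁺] = 10^(−pH) = 10^(−1.34) = 4.571e-02 M. For HA ⇌ H⁺ + A⁻, Ka = [H⁺][A⁻]/[HA] = [H⁺]² / ([HA]₀ − [H⁺]) = (4.571e-02)² / (0.288 − 4.571e-02) = 8.62e-03.

K_a = 8.62e-03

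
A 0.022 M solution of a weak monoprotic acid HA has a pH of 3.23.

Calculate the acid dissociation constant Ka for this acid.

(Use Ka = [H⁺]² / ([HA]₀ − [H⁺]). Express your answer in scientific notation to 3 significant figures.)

[H⁺] = 10^(−pH) = 10^(−3.23) = 5.888e-04 M. For HA ⇌ H⁺ + A⁻, Ka = [H⁺][A⁻]/[HA] = [H⁺]² / ([HA]₀ − [H⁺]) = (5.888e-04)² / (0.022 − 5.888e-04) = 1.62e-05.

K_a = 1.62e-05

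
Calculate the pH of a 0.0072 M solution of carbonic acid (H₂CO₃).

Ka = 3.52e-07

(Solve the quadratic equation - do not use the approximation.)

x² + Ka×x - Ka×C = 0. Using quadratic formula: [H⁺] = 5.0167e-05

pH = 4.30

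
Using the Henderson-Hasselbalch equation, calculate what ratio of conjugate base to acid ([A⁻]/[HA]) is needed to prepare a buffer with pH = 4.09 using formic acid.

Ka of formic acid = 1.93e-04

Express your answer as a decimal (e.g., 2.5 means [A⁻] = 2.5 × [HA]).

pKa = -log(1.93e-04) = 3.7144. pH = pKa + log([A⁻]/[HA]), so log([A⁻]/[HA]) = pH − pKa = 4.09 − 3.7144 = 0.3756. [A⁻]/[HA] = 10^(0.3756) = 2.37

[A⁻]/[HA] = 2.37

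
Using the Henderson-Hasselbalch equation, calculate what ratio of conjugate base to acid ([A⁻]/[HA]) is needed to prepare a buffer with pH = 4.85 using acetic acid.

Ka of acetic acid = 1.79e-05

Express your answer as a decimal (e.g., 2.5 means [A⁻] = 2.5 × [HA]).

pKa = -log(1.79e-05) = 4.7471. pH = pKa + log([A⁻]/[HA]), so log([A⁻]/[HA]) = pH − pKa = 4.85 − 4.7471 = 0.1029. [A⁻]/[HA] = 10^(0.1029) = 1.27

[A⁻]/[HA] = 1.27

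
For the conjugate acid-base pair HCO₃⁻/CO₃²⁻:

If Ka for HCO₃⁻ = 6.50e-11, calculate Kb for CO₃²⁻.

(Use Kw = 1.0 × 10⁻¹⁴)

For a conjugate pair Ka × Kb = Kw, so Kb = Kw/Ka = 1.0 × 10⁻¹⁴ / 6.50e-11 = 1.54e-04.

K_b = 1.54e-04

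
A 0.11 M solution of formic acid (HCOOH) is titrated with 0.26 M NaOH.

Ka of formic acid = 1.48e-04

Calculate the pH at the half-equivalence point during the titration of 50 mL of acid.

At half-equivalence [HA] = [A⁻], so Henderson-Hasselbalch gives pH = pKa = -log(1.48e-04) = 3.83.

pH = pKa = 3.83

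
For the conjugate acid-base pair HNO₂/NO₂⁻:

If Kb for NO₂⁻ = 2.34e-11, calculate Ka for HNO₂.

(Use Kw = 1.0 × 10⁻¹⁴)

For a conjugate pair Ka × Kb = Kw, so Ka = Kw/Kb = 1.0 × 10⁻¹⁴ / 2.34e-11 = 4.27e-04.

K_a = 4.27e-04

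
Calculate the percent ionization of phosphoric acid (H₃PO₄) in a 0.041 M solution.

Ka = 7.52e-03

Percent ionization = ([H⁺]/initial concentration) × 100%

Using Ka equilibrium: x² + Ka×x - Ka×C = 0. Solving: [H⁺] = 1.4197e-02. Percent = (1.4197e-02/0.041) × 100

Percent ionization = 34.6%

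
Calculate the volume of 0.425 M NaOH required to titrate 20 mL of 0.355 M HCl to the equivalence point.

At equivalence: moles acid = moles base. moles HCl = 0.355 × 20/1000 = 0.0071 mol. V_base = moles / 0.425 × 1000 = 16.7 mL.

V_{base} = 16.7 mL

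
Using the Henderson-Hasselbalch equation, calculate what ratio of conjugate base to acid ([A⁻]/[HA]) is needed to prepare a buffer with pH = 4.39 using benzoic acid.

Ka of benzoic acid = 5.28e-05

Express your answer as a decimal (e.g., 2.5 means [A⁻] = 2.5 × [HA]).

pKa = -log(5.28e-05) = 4.2774. pH = pKa + log([A⁻]/[HA]), so log([A⁻]/[HA]) = pH − pKa = 4.39 − 4.2774 = 0.1126. [A⁻]/[HA] = 10^(0.1126) = 1.30

[A⁻]/[HA] = 1.30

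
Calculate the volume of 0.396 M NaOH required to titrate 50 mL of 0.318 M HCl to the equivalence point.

At equivalence: moles acid = moles base. moles HCl = 0.318 × 50/1000 = 0.0159 mol. V_base = moles / 0.396 × 1000 = 40.2 mL.

V_{base} = 40.2 mL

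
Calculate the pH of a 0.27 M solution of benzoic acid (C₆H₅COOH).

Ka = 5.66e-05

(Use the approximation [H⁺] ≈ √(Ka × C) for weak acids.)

[H⁺] = √(Ka × C) = √(5.66e-05 × 0.27) = 3.9092e-03. pH = -log(3.9092e-03)

pH = 2.41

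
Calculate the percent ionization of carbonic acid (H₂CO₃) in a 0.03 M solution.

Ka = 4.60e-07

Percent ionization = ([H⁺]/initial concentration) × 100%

Using Ka equilibrium: x² + Ka×x - Ka×C = 0. Solving: [H⁺] = 1.1724e-04. Percent = (1.1724e-04/0.03) × 100

Percent ionization = 0.391%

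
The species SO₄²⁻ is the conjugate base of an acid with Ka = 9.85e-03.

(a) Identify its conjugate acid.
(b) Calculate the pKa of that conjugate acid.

(a) The conjugate acid is formed by adding one H⁺ to SO₄²⁻, giving HSO₄⁻. (b) pKa = -log(Ka) = -log(9.85e-03) = 2.01.

Conjugate acid: HSO₄⁻; pK_a = 2.01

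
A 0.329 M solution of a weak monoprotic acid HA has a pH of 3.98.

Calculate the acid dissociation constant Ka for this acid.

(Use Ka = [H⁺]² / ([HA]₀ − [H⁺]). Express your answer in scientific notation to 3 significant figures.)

[H⁺] = 10^(−pH) = 10^(−3.98) = 1.047e-04 M. For HA ⇌ H⁺ + A⁻, Ka = [H⁺][A⁻]/[HA] = [H⁺]² / ([HA]₀ − [H⁺]) = (1.047e-04)² / (0.329 − 1.047e-04) = 3.33e-08.

K_a = 3.33e-08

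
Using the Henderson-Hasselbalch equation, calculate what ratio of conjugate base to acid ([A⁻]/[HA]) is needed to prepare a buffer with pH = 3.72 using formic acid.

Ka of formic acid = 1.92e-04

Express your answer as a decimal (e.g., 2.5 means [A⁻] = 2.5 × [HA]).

pKa = -log(1.92e-04) = 3.7167. pH = pKa + log([A⁻]/[HA]), so log([A⁻]/[HA]) = pH − pKa = 3.72 − 3.7167 = 0.0033. [A⁻]/[HA] = 10^(0.0033) = 1.01

[A⁻]/[HA] = 1.01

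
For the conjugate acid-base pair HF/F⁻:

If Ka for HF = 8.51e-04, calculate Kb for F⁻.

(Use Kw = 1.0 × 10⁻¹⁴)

For a conjugate pair Ka × Kb = Kw, so Kb = Kw/Ka = 1.0 × 10⁻¹⁴ / 8.51e-04 = 1.18e-11.

K_b = 1.18e-11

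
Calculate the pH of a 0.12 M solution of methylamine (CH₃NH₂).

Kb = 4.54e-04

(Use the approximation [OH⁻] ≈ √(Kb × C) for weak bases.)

[OH⁻] = √(Kb × C) = √(4.54e-04 × 0.12) = 7.3811e-03. pOH = 2.13, pH = 14 - pOH

pH = 11.87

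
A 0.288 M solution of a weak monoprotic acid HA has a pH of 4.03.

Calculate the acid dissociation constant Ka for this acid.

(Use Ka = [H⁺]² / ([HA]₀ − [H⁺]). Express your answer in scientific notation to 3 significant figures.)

[H⁺] = 10^(−pH) = 10^(−4.03) = 9.333e-05 M. For HA ⇌ H⁺ + A⁻, Ka = [H⁺][A⁻]/[HA] = [H⁺]² / ([HA]₀ − [H⁺]) = (9.333e-05)² / (0.288 − 9.333e-05) = 3.03e-08.

K_a = 3.03e-08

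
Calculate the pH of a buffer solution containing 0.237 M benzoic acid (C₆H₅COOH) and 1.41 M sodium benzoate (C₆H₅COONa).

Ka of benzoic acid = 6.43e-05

pKa = -log(6.43e-05) = 4.19. pH = pKa + log([A⁻]/[HA]) = 4.19 + log(1.41/0.237)

pH = 4.97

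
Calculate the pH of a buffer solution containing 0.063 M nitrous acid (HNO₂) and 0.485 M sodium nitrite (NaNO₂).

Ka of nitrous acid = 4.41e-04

pKa = -log(4.41e-04) = 3.36. pH = pKa + log([A⁻]/[HA]) = 3.36 + log(0.485/0.063)

pH = 4.24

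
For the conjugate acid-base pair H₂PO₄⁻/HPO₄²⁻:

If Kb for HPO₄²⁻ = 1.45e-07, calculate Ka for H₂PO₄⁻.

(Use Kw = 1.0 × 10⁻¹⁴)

For a conjugate pair Ka × Kb = Kw, so Ka = Kw/Kb = 1.0 × 10⁻¹⁴ / 1.45e-07 = 6.90e-08.

K_a = 6.90e-08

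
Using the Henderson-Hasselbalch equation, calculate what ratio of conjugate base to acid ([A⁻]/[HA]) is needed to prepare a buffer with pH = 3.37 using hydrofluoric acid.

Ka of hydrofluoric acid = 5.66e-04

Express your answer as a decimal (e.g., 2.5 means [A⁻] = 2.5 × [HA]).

pKa = -log(5.66e-04) = 3.2472. pH = pKa + log([A⁻]/[HA]), so log([A⁻]/[HA]) = pH − pKa = 3.37 − 3.2472 = 0.1228. [A⁻]/[HA] = 10^(0.1228) = 1.33

[A⁻]/[HA] = 1.33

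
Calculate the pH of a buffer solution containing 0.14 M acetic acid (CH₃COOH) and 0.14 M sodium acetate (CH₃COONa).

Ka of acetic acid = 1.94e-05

pKa = -log(1.94e-05) = 4.71. pH = pKa + log([A⁻]/[HA]) = 4.71 + log(0.14/0.14)

pH = 4.71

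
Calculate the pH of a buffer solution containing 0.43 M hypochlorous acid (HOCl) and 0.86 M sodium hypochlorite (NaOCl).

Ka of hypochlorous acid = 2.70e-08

pKa = -log(2.70e-08) = 7.57. pH = pKa + log([A⁻]/[HA]) = 7.57 + log(0.86/0.43)

pH = 7.87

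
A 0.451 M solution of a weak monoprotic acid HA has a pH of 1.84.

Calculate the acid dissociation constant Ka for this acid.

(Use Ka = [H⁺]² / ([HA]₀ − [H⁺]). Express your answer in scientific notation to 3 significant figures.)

[H⁺] = 10^(−pH) = 10^(−1.84) = 1.445e-02 M. For HA ⇌ H⁺ + A⁻, Ka = [H⁺][A⁻]/[HA] = [H⁺]² / ([HA]₀ − [H⁺]) = (1.445e-02)² / (0.451 − 1.445e-02) = 4.79e-04.

K_a = 4.79e-04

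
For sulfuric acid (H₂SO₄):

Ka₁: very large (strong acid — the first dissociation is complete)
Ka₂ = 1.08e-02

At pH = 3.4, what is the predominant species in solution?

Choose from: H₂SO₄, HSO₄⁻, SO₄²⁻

The first dissociation is complete, so H₂SO₄ itself is never the predominant species in water; pKa₂ = -log(1.08e-02) = 1.97. For a polyprotic acid the predominant species crosses at each pKa: below pKa_n the protonated form dominates, above it the deprotonated form does. At pH = 3.4, the predominant species is SO₄²⁻.

SO₄²⁻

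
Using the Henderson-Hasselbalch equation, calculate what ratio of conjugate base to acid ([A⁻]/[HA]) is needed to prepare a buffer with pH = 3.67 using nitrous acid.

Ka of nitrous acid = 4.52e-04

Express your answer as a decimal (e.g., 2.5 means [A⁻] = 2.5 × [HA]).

pKa = -log(4.52e-04) = 3.3449. pH = pKa + log([A⁻]/[HA]), so log([A⁻]/[HA]) = pH − pKa = 3.67 − 3.3449 = 0.3251. [A⁻]/[HA] = 10^(0.3251) = 2.11

[A⁻]/[HA] = 2.11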